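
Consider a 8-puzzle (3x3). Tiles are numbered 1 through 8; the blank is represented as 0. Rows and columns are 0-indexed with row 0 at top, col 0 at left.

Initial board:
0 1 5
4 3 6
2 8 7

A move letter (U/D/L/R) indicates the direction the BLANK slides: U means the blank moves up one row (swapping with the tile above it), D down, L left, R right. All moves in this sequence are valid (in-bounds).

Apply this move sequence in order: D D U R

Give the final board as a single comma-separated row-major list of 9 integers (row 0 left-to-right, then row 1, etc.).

After move 1 (D):
4 1 5
0 3 6
2 8 7

After move 2 (D):
4 1 5
2 3 6
0 8 7

After move 3 (U):
4 1 5
0 3 6
2 8 7

After move 4 (R):
4 1 5
3 0 6
2 8 7

Answer: 4, 1, 5, 3, 0, 6, 2, 8, 7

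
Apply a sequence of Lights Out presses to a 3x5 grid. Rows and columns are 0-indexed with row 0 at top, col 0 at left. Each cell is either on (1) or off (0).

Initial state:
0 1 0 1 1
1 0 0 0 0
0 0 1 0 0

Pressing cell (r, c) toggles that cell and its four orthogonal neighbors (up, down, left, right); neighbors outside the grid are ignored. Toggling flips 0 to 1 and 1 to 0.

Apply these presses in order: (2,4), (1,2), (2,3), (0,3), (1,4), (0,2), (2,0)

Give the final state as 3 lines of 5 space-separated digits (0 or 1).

Answer: 0 0 1 1 1
0 1 0 0 0
1 1 1 0 1

Derivation:
After press 1 at (2,4):
0 1 0 1 1
1 0 0 0 1
0 0 1 1 1

After press 2 at (1,2):
0 1 1 1 1
1 1 1 1 1
0 0 0 1 1

After press 3 at (2,3):
0 1 1 1 1
1 1 1 0 1
0 0 1 0 0

After press 4 at (0,3):
0 1 0 0 0
1 1 1 1 1
0 0 1 0 0

After press 5 at (1,4):
0 1 0 0 1
1 1 1 0 0
0 0 1 0 1

After press 6 at (0,2):
0 0 1 1 1
1 1 0 0 0
0 0 1 0 1

After press 7 at (2,0):
0 0 1 1 1
0 1 0 0 0
1 1 1 0 1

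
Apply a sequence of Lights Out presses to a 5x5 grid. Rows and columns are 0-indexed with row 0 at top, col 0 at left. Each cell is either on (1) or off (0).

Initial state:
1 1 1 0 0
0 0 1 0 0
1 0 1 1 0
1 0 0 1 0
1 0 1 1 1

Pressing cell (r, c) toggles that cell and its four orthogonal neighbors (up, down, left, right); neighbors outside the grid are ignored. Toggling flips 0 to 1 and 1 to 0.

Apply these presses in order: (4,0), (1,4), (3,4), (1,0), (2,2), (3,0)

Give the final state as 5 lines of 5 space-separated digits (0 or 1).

Answer: 0 1 1 0 1
1 1 0 1 1
1 1 0 0 0
1 1 1 0 1
1 1 1 1 0

Derivation:
After press 1 at (4,0):
1 1 1 0 0
0 0 1 0 0
1 0 1 1 0
0 0 0 1 0
0 1 1 1 1

After press 2 at (1,4):
1 1 1 0 1
0 0 1 1 1
1 0 1 1 1
0 0 0 1 0
0 1 1 1 1

After press 3 at (3,4):
1 1 1 0 1
0 0 1 1 1
1 0 1 1 0
0 0 0 0 1
0 1 1 1 0

After press 4 at (1,0):
0 1 1 0 1
1 1 1 1 1
0 0 1 1 0
0 0 0 0 1
0 1 1 1 0

After press 5 at (2,2):
0 1 1 0 1
1 1 0 1 1
0 1 0 0 0
0 0 1 0 1
0 1 1 1 0

After press 6 at (3,0):
0 1 1 0 1
1 1 0 1 1
1 1 0 0 0
1 1 1 0 1
1 1 1 1 0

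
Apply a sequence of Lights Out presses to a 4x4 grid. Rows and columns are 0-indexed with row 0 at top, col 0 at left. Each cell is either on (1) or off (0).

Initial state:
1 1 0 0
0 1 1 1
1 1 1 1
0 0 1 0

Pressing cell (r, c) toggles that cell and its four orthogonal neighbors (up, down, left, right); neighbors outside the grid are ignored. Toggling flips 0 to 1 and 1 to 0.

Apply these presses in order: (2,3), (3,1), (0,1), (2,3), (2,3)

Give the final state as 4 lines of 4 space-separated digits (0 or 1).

Answer: 0 0 1 0
0 0 1 0
1 0 0 0
1 1 0 1

Derivation:
After press 1 at (2,3):
1 1 0 0
0 1 1 0
1 1 0 0
0 0 1 1

After press 2 at (3,1):
1 1 0 0
0 1 1 0
1 0 0 0
1 1 0 1

After press 3 at (0,1):
0 0 1 0
0 0 1 0
1 0 0 0
1 1 0 1

After press 4 at (2,3):
0 0 1 0
0 0 1 1
1 0 1 1
1 1 0 0

After press 5 at (2,3):
0 0 1 0
0 0 1 0
1 0 0 0
1 1 0 1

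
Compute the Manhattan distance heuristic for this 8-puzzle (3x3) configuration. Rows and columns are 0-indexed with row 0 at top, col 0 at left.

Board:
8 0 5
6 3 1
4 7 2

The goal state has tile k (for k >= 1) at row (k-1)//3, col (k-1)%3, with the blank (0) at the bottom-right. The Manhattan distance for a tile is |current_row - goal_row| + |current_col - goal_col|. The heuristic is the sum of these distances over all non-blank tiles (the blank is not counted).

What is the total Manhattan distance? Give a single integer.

Tile 8: at (0,0), goal (2,1), distance |0-2|+|0-1| = 3
Tile 5: at (0,2), goal (1,1), distance |0-1|+|2-1| = 2
Tile 6: at (1,0), goal (1,2), distance |1-1|+|0-2| = 2
Tile 3: at (1,1), goal (0,2), distance |1-0|+|1-2| = 2
Tile 1: at (1,2), goal (0,0), distance |1-0|+|2-0| = 3
Tile 4: at (2,0), goal (1,0), distance |2-1|+|0-0| = 1
Tile 7: at (2,1), goal (2,0), distance |2-2|+|1-0| = 1
Tile 2: at (2,2), goal (0,1), distance |2-0|+|2-1| = 3
Sum: 3 + 2 + 2 + 2 + 3 + 1 + 1 + 3 = 17

Answer: 17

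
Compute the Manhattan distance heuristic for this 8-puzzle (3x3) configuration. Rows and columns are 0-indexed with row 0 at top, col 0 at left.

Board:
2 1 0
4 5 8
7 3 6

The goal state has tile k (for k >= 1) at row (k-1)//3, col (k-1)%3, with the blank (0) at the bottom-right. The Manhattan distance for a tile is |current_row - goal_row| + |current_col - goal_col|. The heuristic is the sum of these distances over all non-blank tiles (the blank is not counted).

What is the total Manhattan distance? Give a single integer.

Answer: 8

Derivation:
Tile 2: (0,0)->(0,1) = 1
Tile 1: (0,1)->(0,0) = 1
Tile 4: (1,0)->(1,0) = 0
Tile 5: (1,1)->(1,1) = 0
Tile 8: (1,2)->(2,1) = 2
Tile 7: (2,0)->(2,0) = 0
Tile 3: (2,1)->(0,2) = 3
Tile 6: (2,2)->(1,2) = 1
Sum: 1 + 1 + 0 + 0 + 2 + 0 + 3 + 1 = 8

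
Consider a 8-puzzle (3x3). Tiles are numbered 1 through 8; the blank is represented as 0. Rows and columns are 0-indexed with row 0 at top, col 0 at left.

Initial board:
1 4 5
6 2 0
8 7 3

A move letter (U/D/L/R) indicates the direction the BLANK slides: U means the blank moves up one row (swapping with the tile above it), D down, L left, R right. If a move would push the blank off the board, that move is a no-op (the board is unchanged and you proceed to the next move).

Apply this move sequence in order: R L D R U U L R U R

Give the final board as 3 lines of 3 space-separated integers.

Answer: 1 4 0
6 7 5
8 3 2

Derivation:
After move 1 (R):
1 4 5
6 2 0
8 7 3

After move 2 (L):
1 4 5
6 0 2
8 7 3

After move 3 (D):
1 4 5
6 7 2
8 0 3

After move 4 (R):
1 4 5
6 7 2
8 3 0

After move 5 (U):
1 4 5
6 7 0
8 3 2

After move 6 (U):
1 4 0
6 7 5
8 3 2

After move 7 (L):
1 0 4
6 7 5
8 3 2

After move 8 (R):
1 4 0
6 7 5
8 3 2

After move 9 (U):
1 4 0
6 7 5
8 3 2

After move 10 (R):
1 4 0
6 7 5
8 3 2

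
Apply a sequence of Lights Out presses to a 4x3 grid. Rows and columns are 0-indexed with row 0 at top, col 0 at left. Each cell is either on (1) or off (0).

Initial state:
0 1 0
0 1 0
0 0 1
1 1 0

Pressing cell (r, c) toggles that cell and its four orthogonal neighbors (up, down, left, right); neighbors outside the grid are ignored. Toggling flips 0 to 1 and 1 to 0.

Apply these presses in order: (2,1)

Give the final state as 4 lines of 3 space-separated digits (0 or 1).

After press 1 at (2,1):
0 1 0
0 0 0
1 1 0
1 0 0

Answer: 0 1 0
0 0 0
1 1 0
1 0 0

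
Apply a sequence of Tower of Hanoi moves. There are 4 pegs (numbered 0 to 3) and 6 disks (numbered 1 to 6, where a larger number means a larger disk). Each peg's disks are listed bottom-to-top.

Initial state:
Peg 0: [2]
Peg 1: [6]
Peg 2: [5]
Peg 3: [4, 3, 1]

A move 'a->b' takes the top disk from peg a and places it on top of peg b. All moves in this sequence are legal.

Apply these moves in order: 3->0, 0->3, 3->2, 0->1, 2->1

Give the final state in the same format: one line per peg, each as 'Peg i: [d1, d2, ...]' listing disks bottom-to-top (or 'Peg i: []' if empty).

After move 1 (3->0):
Peg 0: [2, 1]
Peg 1: [6]
Peg 2: [5]
Peg 3: [4, 3]

After move 2 (0->3):
Peg 0: [2]
Peg 1: [6]
Peg 2: [5]
Peg 3: [4, 3, 1]

After move 3 (3->2):
Peg 0: [2]
Peg 1: [6]
Peg 2: [5, 1]
Peg 3: [4, 3]

After move 4 (0->1):
Peg 0: []
Peg 1: [6, 2]
Peg 2: [5, 1]
Peg 3: [4, 3]

After move 5 (2->1):
Peg 0: []
Peg 1: [6, 2, 1]
Peg 2: [5]
Peg 3: [4, 3]

Answer: Peg 0: []
Peg 1: [6, 2, 1]
Peg 2: [5]
Peg 3: [4, 3]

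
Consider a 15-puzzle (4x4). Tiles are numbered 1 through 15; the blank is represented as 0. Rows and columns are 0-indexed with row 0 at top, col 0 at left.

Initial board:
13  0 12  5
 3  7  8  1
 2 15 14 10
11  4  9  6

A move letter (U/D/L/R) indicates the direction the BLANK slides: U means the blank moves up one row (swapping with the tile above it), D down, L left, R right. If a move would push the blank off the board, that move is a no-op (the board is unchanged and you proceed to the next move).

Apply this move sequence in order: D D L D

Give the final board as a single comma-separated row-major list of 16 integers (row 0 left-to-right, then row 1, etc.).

Answer: 13, 7, 12, 5, 3, 15, 8, 1, 11, 2, 14, 10, 0, 4, 9, 6

Derivation:
After move 1 (D):
13  7 12  5
 3  0  8  1
 2 15 14 10
11  4  9  6

After move 2 (D):
13  7 12  5
 3 15  8  1
 2  0 14 10
11  4  9  6

After move 3 (L):
13  7 12  5
 3 15  8  1
 0  2 14 10
11  4  9  6

After move 4 (D):
13  7 12  5
 3 15  8  1
11  2 14 10
 0  4  9  6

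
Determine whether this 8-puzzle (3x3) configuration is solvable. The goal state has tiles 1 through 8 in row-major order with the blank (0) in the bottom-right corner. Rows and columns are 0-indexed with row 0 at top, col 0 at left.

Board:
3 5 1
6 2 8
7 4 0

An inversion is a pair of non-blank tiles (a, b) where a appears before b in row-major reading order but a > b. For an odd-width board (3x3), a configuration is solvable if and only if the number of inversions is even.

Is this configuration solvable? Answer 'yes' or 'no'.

Answer: yes

Derivation:
Inversions (pairs i<j in row-major order where tile[i] > tile[j] > 0): 10
10 is even, so the puzzle is solvable.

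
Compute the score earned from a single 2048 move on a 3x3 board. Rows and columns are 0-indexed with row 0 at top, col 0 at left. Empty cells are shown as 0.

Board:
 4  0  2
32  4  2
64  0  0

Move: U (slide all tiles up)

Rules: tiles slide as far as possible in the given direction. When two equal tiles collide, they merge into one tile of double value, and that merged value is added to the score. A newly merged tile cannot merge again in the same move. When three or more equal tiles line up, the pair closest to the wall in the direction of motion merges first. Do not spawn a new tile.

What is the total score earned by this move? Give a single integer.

Slide up:
col 0: [4, 32, 64] -> [4, 32, 64]  score +0 (running 0)
col 1: [0, 4, 0] -> [4, 0, 0]  score +0 (running 0)
col 2: [2, 2, 0] -> [4, 0, 0]  score +4 (running 4)
Board after move:
 4  4  4
32  0  0
64  0  0

Answer: 4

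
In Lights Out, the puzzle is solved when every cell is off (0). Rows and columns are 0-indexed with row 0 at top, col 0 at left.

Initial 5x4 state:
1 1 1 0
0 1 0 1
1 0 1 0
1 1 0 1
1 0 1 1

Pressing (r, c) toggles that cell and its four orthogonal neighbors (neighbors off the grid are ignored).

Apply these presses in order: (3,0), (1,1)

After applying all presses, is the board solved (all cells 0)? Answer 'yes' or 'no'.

After press 1 at (3,0):
1 1 1 0
0 1 0 1
0 0 1 0
0 0 0 1
0 0 1 1

After press 2 at (1,1):
1 0 1 0
1 0 1 1
0 1 1 0
0 0 0 1
0 0 1 1

Lights still on: 10

Answer: no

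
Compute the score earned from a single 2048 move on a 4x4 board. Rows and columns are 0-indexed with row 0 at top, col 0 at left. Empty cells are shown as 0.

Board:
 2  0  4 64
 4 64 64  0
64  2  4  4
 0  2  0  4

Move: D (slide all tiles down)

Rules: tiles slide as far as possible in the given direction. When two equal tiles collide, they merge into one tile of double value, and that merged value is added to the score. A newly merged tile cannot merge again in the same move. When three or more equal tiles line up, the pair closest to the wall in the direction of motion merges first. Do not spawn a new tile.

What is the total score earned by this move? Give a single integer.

Slide down:
col 0: [2, 4, 64, 0] -> [0, 2, 4, 64]  score +0 (running 0)
col 1: [0, 64, 2, 2] -> [0, 0, 64, 4]  score +4 (running 4)
col 2: [4, 64, 4, 0] -> [0, 4, 64, 4]  score +0 (running 4)
col 3: [64, 0, 4, 4] -> [0, 0, 64, 8]  score +8 (running 12)
Board after move:
 0  0  0  0
 2  0  4  0
 4 64 64 64
64  4  4  8

Answer: 12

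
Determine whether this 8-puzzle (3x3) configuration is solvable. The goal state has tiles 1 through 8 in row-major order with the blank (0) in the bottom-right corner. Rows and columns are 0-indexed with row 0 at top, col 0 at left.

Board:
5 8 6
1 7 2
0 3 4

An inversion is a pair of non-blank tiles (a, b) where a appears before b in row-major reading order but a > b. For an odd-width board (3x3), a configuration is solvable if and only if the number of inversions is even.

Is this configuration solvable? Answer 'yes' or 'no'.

Answer: no

Derivation:
Inversions (pairs i<j in row-major order where tile[i] > tile[j] > 0): 17
17 is odd, so the puzzle is not solvable.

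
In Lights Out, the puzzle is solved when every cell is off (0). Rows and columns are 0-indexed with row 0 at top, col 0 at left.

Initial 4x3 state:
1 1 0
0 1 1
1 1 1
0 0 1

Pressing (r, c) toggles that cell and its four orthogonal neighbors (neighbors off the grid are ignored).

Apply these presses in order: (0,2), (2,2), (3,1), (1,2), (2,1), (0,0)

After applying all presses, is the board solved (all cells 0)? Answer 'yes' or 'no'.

Answer: no

Derivation:
After press 1 at (0,2):
1 0 1
0 1 0
1 1 1
0 0 1

After press 2 at (2,2):
1 0 1
0 1 1
1 0 0
0 0 0

After press 3 at (3,1):
1 0 1
0 1 1
1 1 0
1 1 1

After press 4 at (1,2):
1 0 0
0 0 0
1 1 1
1 1 1

After press 5 at (2,1):
1 0 0
0 1 0
0 0 0
1 0 1

After press 6 at (0,0):
0 1 0
1 1 0
0 0 0
1 0 1

Lights still on: 5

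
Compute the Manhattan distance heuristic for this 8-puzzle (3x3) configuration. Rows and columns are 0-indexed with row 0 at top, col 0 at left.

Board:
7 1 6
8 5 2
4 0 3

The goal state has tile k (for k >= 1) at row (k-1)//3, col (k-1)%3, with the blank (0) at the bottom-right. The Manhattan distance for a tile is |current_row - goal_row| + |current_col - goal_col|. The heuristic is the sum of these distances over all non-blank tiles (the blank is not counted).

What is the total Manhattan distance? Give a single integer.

Tile 7: (0,0)->(2,0) = 2
Tile 1: (0,1)->(0,0) = 1
Tile 6: (0,2)->(1,2) = 1
Tile 8: (1,0)->(2,1) = 2
Tile 5: (1,1)->(1,1) = 0
Tile 2: (1,2)->(0,1) = 2
Tile 4: (2,0)->(1,0) = 1
Tile 3: (2,2)->(0,2) = 2
Sum: 2 + 1 + 1 + 2 + 0 + 2 + 1 + 2 = 11

Answer: 11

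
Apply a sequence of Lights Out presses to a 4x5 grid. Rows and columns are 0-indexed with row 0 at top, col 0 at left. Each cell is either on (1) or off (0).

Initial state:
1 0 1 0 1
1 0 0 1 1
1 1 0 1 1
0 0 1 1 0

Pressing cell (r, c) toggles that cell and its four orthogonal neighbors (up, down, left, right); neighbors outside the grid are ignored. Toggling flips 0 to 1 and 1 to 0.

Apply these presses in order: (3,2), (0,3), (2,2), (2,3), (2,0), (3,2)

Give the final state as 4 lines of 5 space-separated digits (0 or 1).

After press 1 at (3,2):
1 0 1 0 1
1 0 0 1 1
1 1 1 1 1
0 1 0 0 0

After press 2 at (0,3):
1 0 0 1 0
1 0 0 0 1
1 1 1 1 1
0 1 0 0 0

After press 3 at (2,2):
1 0 0 1 0
1 0 1 0 1
1 0 0 0 1
0 1 1 0 0

After press 4 at (2,3):
1 0 0 1 0
1 0 1 1 1
1 0 1 1 0
0 1 1 1 0

After press 5 at (2,0):
1 0 0 1 0
0 0 1 1 1
0 1 1 1 0
1 1 1 1 0

After press 6 at (3,2):
1 0 0 1 0
0 0 1 1 1
0 1 0 1 0
1 0 0 0 0

Answer: 1 0 0 1 0
0 0 1 1 1
0 1 0 1 0
1 0 0 0 0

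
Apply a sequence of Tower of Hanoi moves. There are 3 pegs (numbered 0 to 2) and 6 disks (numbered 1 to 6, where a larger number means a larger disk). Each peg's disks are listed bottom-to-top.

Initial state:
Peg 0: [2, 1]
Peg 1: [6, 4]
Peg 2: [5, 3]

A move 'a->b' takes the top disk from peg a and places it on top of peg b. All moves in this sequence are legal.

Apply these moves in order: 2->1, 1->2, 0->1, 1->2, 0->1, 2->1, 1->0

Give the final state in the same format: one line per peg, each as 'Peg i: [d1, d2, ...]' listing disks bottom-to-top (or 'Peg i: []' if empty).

After move 1 (2->1):
Peg 0: [2, 1]
Peg 1: [6, 4, 3]
Peg 2: [5]

After move 2 (1->2):
Peg 0: [2, 1]
Peg 1: [6, 4]
Peg 2: [5, 3]

After move 3 (0->1):
Peg 0: [2]
Peg 1: [6, 4, 1]
Peg 2: [5, 3]

After move 4 (1->2):
Peg 0: [2]
Peg 1: [6, 4]
Peg 2: [5, 3, 1]

After move 5 (0->1):
Peg 0: []
Peg 1: [6, 4, 2]
Peg 2: [5, 3, 1]

After move 6 (2->1):
Peg 0: []
Peg 1: [6, 4, 2, 1]
Peg 2: [5, 3]

After move 7 (1->0):
Peg 0: [1]
Peg 1: [6, 4, 2]
Peg 2: [5, 3]

Answer: Peg 0: [1]
Peg 1: [6, 4, 2]
Peg 2: [5, 3]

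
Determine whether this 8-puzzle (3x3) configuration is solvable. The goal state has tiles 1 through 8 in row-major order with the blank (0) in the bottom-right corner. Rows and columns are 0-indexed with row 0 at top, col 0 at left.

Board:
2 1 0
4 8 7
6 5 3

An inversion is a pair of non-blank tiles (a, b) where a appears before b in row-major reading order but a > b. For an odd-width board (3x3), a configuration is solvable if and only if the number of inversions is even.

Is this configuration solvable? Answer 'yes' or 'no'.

Inversions (pairs i<j in row-major order where tile[i] > tile[j] > 0): 12
12 is even, so the puzzle is solvable.

Answer: yes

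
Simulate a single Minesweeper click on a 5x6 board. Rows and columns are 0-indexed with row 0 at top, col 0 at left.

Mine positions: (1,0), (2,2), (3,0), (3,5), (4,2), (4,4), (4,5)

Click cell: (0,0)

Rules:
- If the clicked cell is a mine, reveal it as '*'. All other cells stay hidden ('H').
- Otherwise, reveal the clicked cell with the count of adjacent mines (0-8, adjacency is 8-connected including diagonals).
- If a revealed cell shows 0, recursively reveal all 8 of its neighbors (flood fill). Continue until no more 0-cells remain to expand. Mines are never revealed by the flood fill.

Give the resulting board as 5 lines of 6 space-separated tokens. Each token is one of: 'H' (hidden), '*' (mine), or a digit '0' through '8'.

1 H H H H H
H H H H H H
H H H H H H
H H H H H H
H H H H H H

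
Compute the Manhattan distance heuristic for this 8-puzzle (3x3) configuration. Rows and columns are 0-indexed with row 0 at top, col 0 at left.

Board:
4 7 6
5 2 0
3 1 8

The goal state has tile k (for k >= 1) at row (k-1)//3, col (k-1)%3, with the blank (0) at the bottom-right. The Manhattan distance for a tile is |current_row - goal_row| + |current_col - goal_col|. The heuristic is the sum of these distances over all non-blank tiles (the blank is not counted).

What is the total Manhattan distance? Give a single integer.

Answer: 15

Derivation:
Tile 4: at (0,0), goal (1,0), distance |0-1|+|0-0| = 1
Tile 7: at (0,1), goal (2,0), distance |0-2|+|1-0| = 3
Tile 6: at (0,2), goal (1,2), distance |0-1|+|2-2| = 1
Tile 5: at (1,0), goal (1,1), distance |1-1|+|0-1| = 1
Tile 2: at (1,1), goal (0,1), distance |1-0|+|1-1| = 1
Tile 3: at (2,0), goal (0,2), distance |2-0|+|0-2| = 4
Tile 1: at (2,1), goal (0,0), distance |2-0|+|1-0| = 3
Tile 8: at (2,2), goal (2,1), distance |2-2|+|2-1| = 1
Sum: 1 + 3 + 1 + 1 + 1 + 4 + 3 + 1 = 15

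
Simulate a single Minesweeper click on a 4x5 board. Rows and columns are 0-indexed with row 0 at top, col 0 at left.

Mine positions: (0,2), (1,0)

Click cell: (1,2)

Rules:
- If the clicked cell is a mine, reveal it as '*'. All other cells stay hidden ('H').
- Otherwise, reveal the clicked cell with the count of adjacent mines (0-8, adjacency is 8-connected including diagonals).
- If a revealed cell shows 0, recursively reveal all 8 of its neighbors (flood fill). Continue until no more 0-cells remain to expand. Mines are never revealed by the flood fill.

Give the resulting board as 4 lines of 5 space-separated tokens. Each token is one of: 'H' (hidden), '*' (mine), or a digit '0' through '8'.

H H H H H
H H 1 H H
H H H H H
H H H H H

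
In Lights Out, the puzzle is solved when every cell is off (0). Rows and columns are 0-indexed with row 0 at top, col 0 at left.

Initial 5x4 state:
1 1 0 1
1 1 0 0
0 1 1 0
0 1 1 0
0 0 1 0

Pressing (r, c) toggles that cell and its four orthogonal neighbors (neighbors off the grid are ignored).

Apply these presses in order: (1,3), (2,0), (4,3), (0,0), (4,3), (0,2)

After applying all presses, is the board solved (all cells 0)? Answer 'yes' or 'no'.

After press 1 at (1,3):
1 1 0 0
1 1 1 1
0 1 1 1
0 1 1 0
0 0 1 0

After press 2 at (2,0):
1 1 0 0
0 1 1 1
1 0 1 1
1 1 1 0
0 0 1 0

After press 3 at (4,3):
1 1 0 0
0 1 1 1
1 0 1 1
1 1 1 1
0 0 0 1

After press 4 at (0,0):
0 0 0 0
1 1 1 1
1 0 1 1
1 1 1 1
0 0 0 1

After press 5 at (4,3):
0 0 0 0
1 1 1 1
1 0 1 1
1 1 1 0
0 0 1 0

After press 6 at (0,2):
0 1 1 1
1 1 0 1
1 0 1 1
1 1 1 0
0 0 1 0

Lights still on: 13

Answer: no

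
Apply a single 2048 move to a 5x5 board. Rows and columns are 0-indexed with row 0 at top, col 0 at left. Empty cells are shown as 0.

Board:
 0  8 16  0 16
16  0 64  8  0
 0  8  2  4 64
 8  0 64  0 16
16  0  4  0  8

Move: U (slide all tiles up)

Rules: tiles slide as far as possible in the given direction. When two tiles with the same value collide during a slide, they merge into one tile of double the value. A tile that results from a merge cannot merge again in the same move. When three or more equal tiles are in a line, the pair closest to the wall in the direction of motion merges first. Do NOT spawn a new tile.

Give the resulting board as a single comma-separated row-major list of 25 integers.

Slide up:
col 0: [0, 16, 0, 8, 16] -> [16, 8, 16, 0, 0]
col 1: [8, 0, 8, 0, 0] -> [16, 0, 0, 0, 0]
col 2: [16, 64, 2, 64, 4] -> [16, 64, 2, 64, 4]
col 3: [0, 8, 4, 0, 0] -> [8, 4, 0, 0, 0]
col 4: [16, 0, 64, 16, 8] -> [16, 64, 16, 8, 0]

Answer: 16, 16, 16, 8, 16, 8, 0, 64, 4, 64, 16, 0, 2, 0, 16, 0, 0, 64, 0, 8, 0, 0, 4, 0, 0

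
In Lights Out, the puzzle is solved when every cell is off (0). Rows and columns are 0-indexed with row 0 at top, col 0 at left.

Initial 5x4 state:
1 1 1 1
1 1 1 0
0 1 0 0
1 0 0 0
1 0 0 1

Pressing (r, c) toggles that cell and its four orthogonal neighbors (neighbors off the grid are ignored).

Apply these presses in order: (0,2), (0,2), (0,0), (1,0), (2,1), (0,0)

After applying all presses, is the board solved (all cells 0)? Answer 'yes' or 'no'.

After press 1 at (0,2):
1 0 0 0
1 1 0 0
0 1 0 0
1 0 0 0
1 0 0 1

After press 2 at (0,2):
1 1 1 1
1 1 1 0
0 1 0 0
1 0 0 0
1 0 0 1

After press 3 at (0,0):
0 0 1 1
0 1 1 0
0 1 0 0
1 0 0 0
1 0 0 1

After press 4 at (1,0):
1 0 1 1
1 0 1 0
1 1 0 0
1 0 0 0
1 0 0 1

After press 5 at (2,1):
1 0 1 1
1 1 1 0
0 0 1 0
1 1 0 0
1 0 0 1

After press 6 at (0,0):
0 1 1 1
0 1 1 0
0 0 1 0
1 1 0 0
1 0 0 1

Lights still on: 10

Answer: no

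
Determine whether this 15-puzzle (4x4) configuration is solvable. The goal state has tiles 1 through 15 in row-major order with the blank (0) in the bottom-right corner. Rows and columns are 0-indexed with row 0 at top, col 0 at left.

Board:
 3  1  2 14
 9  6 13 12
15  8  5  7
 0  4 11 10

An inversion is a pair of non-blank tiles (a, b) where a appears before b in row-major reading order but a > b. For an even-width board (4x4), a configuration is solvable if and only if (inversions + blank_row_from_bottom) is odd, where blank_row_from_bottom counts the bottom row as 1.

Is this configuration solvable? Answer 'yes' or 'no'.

Answer: yes

Derivation:
Inversions: 44
Blank is in row 3 (0-indexed from top), which is row 1 counting from the bottom (bottom = 1).
44 + 1 = 45, which is odd, so the puzzle is solvable.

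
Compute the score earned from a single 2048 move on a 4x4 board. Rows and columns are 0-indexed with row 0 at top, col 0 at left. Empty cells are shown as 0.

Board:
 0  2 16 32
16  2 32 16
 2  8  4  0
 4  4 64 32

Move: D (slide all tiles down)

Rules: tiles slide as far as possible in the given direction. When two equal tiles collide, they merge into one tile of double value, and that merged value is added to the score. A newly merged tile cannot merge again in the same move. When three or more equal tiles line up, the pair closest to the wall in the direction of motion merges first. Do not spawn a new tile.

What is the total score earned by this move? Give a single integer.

Slide down:
col 0: [0, 16, 2, 4] -> [0, 16, 2, 4]  score +0 (running 0)
col 1: [2, 2, 8, 4] -> [0, 4, 8, 4]  score +4 (running 4)
col 2: [16, 32, 4, 64] -> [16, 32, 4, 64]  score +0 (running 4)
col 3: [32, 16, 0, 32] -> [0, 32, 16, 32]  score +0 (running 4)
Board after move:
 0  0 16  0
16  4 32 32
 2  8  4 16
 4  4 64 32

Answer: 4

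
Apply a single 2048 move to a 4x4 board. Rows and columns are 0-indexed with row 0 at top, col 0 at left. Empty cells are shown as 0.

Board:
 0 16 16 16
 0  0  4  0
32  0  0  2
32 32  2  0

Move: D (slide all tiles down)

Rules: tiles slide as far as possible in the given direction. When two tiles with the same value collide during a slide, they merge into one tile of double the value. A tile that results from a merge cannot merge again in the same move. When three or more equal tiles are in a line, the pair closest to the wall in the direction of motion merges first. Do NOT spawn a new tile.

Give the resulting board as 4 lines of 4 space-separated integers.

Answer:  0  0  0  0
 0  0 16  0
 0 16  4 16
64 32  2  2

Derivation:
Slide down:
col 0: [0, 0, 32, 32] -> [0, 0, 0, 64]
col 1: [16, 0, 0, 32] -> [0, 0, 16, 32]
col 2: [16, 4, 0, 2] -> [0, 16, 4, 2]
col 3: [16, 0, 2, 0] -> [0, 0, 16, 2]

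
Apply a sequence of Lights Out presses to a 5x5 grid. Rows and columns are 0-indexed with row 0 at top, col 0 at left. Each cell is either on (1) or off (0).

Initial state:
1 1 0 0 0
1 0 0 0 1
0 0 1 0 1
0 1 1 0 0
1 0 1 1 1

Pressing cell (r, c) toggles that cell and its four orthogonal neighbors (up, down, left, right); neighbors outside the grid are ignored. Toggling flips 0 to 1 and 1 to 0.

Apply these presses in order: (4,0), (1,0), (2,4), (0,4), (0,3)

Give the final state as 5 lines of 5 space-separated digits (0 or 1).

After press 1 at (4,0):
1 1 0 0 0
1 0 0 0 1
0 0 1 0 1
1 1 1 0 0
0 1 1 1 1

After press 2 at (1,0):
0 1 0 0 0
0 1 0 0 1
1 0 1 0 1
1 1 1 0 0
0 1 1 1 1

After press 3 at (2,4):
0 1 0 0 0
0 1 0 0 0
1 0 1 1 0
1 1 1 0 1
0 1 1 1 1

After press 4 at (0,4):
0 1 0 1 1
0 1 0 0 1
1 0 1 1 0
1 1 1 0 1
0 1 1 1 1

After press 5 at (0,3):
0 1 1 0 0
0 1 0 1 1
1 0 1 1 0
1 1 1 0 1
0 1 1 1 1

Answer: 0 1 1 0 0
0 1 0 1 1
1 0 1 1 0
1 1 1 0 1
0 1 1 1 1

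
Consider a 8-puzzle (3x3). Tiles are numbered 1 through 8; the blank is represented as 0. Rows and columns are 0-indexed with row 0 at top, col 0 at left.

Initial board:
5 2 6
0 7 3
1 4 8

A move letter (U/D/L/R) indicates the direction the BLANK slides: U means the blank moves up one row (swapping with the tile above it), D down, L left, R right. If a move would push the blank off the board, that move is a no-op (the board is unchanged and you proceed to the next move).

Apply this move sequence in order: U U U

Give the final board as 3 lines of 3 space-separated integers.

After move 1 (U):
0 2 6
5 7 3
1 4 8

After move 2 (U):
0 2 6
5 7 3
1 4 8

After move 3 (U):
0 2 6
5 7 3
1 4 8

Answer: 0 2 6
5 7 3
1 4 8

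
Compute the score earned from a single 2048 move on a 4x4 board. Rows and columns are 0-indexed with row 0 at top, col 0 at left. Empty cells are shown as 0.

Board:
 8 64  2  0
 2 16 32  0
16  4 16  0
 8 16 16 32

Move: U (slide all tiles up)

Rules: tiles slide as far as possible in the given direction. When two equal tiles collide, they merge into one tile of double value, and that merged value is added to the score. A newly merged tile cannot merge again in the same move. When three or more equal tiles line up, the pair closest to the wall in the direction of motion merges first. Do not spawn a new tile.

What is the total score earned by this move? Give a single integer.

Slide up:
col 0: [8, 2, 16, 8] -> [8, 2, 16, 8]  score +0 (running 0)
col 1: [64, 16, 4, 16] -> [64, 16, 4, 16]  score +0 (running 0)
col 2: [2, 32, 16, 16] -> [2, 32, 32, 0]  score +32 (running 32)
col 3: [0, 0, 0, 32] -> [32, 0, 0, 0]  score +0 (running 32)
Board after move:
 8 64  2 32
 2 16 32  0
16  4 32  0
 8 16  0  0

Answer: 32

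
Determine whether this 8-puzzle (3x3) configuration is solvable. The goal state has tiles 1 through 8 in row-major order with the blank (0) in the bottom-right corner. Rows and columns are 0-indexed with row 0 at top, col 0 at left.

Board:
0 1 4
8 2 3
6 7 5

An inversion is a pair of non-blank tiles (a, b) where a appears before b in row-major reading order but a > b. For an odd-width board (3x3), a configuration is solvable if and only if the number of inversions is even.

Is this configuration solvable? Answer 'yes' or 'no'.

Inversions (pairs i<j in row-major order where tile[i] > tile[j] > 0): 9
9 is odd, so the puzzle is not solvable.

Answer: no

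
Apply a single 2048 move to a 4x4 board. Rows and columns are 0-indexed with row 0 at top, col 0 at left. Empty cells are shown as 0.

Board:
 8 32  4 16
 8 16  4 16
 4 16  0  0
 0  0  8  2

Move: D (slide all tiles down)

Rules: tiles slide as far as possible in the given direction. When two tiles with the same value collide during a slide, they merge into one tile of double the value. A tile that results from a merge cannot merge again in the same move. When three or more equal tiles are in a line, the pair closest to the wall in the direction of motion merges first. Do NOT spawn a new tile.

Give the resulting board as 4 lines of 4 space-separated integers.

Answer:  0  0  0  0
 0  0  0  0
16 32  8 32
 4 32  8  2

Derivation:
Slide down:
col 0: [8, 8, 4, 0] -> [0, 0, 16, 4]
col 1: [32, 16, 16, 0] -> [0, 0, 32, 32]
col 2: [4, 4, 0, 8] -> [0, 0, 8, 8]
col 3: [16, 16, 0, 2] -> [0, 0, 32, 2]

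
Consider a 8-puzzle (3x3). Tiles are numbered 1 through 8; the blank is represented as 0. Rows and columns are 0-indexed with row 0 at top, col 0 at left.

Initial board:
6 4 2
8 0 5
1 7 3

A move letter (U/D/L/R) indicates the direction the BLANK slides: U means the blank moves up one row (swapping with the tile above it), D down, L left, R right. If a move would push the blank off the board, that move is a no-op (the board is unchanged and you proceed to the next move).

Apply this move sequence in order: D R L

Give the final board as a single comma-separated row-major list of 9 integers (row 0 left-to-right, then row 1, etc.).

Answer: 6, 4, 2, 8, 7, 5, 1, 0, 3

Derivation:
After move 1 (D):
6 4 2
8 7 5
1 0 3

After move 2 (R):
6 4 2
8 7 5
1 3 0

After move 3 (L):
6 4 2
8 7 5
1 0 3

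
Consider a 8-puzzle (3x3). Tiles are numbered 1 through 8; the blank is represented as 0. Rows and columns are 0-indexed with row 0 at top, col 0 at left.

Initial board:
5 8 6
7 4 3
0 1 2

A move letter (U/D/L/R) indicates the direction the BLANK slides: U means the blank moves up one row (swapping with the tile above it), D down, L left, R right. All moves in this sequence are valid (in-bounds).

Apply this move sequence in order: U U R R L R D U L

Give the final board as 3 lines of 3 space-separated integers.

Answer: 8 0 6
5 4 3
7 1 2

Derivation:
After move 1 (U):
5 8 6
0 4 3
7 1 2

After move 2 (U):
0 8 6
5 4 3
7 1 2

After move 3 (R):
8 0 6
5 4 3
7 1 2

After move 4 (R):
8 6 0
5 4 3
7 1 2

After move 5 (L):
8 0 6
5 4 3
7 1 2

After move 6 (R):
8 6 0
5 4 3
7 1 2

After move 7 (D):
8 6 3
5 4 0
7 1 2

After move 8 (U):
8 6 0
5 4 3
7 1 2

After move 9 (L):
8 0 6
5 4 3
7 1 2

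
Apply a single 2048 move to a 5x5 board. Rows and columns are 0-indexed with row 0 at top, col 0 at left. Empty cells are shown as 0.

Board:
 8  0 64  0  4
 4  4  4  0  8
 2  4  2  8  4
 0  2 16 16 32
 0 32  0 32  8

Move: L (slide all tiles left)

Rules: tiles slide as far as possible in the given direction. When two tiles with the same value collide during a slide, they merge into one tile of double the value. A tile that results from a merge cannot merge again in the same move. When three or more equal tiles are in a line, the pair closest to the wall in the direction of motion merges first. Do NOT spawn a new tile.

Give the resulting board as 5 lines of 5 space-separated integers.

Slide left:
row 0: [8, 0, 64, 0, 4] -> [8, 64, 4, 0, 0]
row 1: [4, 4, 4, 0, 8] -> [8, 4, 8, 0, 0]
row 2: [2, 4, 2, 8, 4] -> [2, 4, 2, 8, 4]
row 3: [0, 2, 16, 16, 32] -> [2, 32, 32, 0, 0]
row 4: [0, 32, 0, 32, 8] -> [64, 8, 0, 0, 0]

Answer:  8 64  4  0  0
 8  4  8  0  0
 2  4  2  8  4
 2 32 32  0  0
64  8  0  0  0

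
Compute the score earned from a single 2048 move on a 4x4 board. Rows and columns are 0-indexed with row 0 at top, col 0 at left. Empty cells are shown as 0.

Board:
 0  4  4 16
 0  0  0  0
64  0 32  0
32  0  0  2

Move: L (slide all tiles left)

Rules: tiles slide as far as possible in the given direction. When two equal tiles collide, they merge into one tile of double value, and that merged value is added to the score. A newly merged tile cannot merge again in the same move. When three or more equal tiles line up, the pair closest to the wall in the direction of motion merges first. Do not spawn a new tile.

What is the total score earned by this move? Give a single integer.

Answer: 8

Derivation:
Slide left:
row 0: [0, 4, 4, 16] -> [8, 16, 0, 0]  score +8 (running 8)
row 1: [0, 0, 0, 0] -> [0, 0, 0, 0]  score +0 (running 8)
row 2: [64, 0, 32, 0] -> [64, 32, 0, 0]  score +0 (running 8)
row 3: [32, 0, 0, 2] -> [32, 2, 0, 0]  score +0 (running 8)
Board after move:
 8 16  0  0
 0  0  0  0
64 32  0  0
32  2  0  0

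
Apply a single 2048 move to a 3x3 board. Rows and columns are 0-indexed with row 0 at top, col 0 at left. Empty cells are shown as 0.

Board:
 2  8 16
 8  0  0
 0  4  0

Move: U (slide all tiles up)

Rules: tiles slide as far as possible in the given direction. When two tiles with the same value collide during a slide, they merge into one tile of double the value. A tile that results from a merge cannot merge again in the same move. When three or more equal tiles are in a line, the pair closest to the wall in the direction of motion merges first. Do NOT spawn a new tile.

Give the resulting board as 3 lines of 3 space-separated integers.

Slide up:
col 0: [2, 8, 0] -> [2, 8, 0]
col 1: [8, 0, 4] -> [8, 4, 0]
col 2: [16, 0, 0] -> [16, 0, 0]

Answer:  2  8 16
 8  4  0
 0  0  0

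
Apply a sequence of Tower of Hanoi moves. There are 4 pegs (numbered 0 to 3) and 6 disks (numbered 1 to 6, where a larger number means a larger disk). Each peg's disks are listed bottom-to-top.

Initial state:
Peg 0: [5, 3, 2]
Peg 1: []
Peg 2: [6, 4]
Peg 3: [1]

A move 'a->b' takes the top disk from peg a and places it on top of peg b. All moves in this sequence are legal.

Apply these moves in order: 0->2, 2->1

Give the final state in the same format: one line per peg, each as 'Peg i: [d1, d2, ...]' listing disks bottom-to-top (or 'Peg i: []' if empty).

Answer: Peg 0: [5, 3]
Peg 1: [2]
Peg 2: [6, 4]
Peg 3: [1]

Derivation:
After move 1 (0->2):
Peg 0: [5, 3]
Peg 1: []
Peg 2: [6, 4, 2]
Peg 3: [1]

After move 2 (2->1):
Peg 0: [5, 3]
Peg 1: [2]
Peg 2: [6, 4]
Peg 3: [1]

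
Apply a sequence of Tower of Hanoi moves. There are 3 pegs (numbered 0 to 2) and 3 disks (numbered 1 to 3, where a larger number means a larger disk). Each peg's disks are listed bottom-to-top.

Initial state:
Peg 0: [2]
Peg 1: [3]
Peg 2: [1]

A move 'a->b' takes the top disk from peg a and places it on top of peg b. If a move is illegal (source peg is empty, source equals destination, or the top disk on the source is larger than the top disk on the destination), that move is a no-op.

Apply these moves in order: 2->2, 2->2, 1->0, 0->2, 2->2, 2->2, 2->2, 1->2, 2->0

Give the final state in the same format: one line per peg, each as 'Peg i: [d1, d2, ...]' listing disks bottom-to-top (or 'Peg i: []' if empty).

Answer: Peg 0: [2, 1]
Peg 1: [3]
Peg 2: []

Derivation:
After move 1 (2->2):
Peg 0: [2]
Peg 1: [3]
Peg 2: [1]

After move 2 (2->2):
Peg 0: [2]
Peg 1: [3]
Peg 2: [1]

After move 3 (1->0):
Peg 0: [2]
Peg 1: [3]
Peg 2: [1]

After move 4 (0->2):
Peg 0: [2]
Peg 1: [3]
Peg 2: [1]

After move 5 (2->2):
Peg 0: [2]
Peg 1: [3]
Peg 2: [1]

After move 6 (2->2):
Peg 0: [2]
Peg 1: [3]
Peg 2: [1]

After move 7 (2->2):
Peg 0: [2]
Peg 1: [3]
Peg 2: [1]

After move 8 (1->2):
Peg 0: [2]
Peg 1: [3]
Peg 2: [1]

After move 9 (2->0):
Peg 0: [2, 1]
Peg 1: [3]
Peg 2: []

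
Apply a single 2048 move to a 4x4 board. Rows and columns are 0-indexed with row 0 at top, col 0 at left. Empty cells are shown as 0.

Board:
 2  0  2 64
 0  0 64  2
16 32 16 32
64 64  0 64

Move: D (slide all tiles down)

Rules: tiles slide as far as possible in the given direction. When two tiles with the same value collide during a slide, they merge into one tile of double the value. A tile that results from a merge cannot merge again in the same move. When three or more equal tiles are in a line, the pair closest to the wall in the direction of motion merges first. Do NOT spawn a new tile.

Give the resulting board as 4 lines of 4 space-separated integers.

Slide down:
col 0: [2, 0, 16, 64] -> [0, 2, 16, 64]
col 1: [0, 0, 32, 64] -> [0, 0, 32, 64]
col 2: [2, 64, 16, 0] -> [0, 2, 64, 16]
col 3: [64, 2, 32, 64] -> [64, 2, 32, 64]

Answer:  0  0  0 64
 2  0  2  2
16 32 64 32
64 64 16 64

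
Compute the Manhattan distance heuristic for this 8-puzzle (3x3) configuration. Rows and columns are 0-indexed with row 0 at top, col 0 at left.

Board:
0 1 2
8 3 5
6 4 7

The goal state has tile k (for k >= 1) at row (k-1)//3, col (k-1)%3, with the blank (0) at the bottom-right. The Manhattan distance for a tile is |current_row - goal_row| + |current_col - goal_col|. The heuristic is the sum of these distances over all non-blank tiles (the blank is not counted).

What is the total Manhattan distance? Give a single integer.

Tile 1: at (0,1), goal (0,0), distance |0-0|+|1-0| = 1
Tile 2: at (0,2), goal (0,1), distance |0-0|+|2-1| = 1
Tile 8: at (1,0), goal (2,1), distance |1-2|+|0-1| = 2
Tile 3: at (1,1), goal (0,2), distance |1-0|+|1-2| = 2
Tile 5: at (1,2), goal (1,1), distance |1-1|+|2-1| = 1
Tile 6: at (2,0), goal (1,2), distance |2-1|+|0-2| = 3
Tile 4: at (2,1), goal (1,0), distance |2-1|+|1-0| = 2
Tile 7: at (2,2), goal (2,0), distance |2-2|+|2-0| = 2
Sum: 1 + 1 + 2 + 2 + 1 + 3 + 2 + 2 = 14

Answer: 14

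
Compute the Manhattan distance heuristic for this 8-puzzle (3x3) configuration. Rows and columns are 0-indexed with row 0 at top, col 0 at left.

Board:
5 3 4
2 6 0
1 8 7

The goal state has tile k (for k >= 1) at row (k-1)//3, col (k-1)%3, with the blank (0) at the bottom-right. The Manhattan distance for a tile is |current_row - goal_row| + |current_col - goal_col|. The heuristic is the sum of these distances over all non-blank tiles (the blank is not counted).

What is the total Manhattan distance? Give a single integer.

Tile 5: at (0,0), goal (1,1), distance |0-1|+|0-1| = 2
Tile 3: at (0,1), goal (0,2), distance |0-0|+|1-2| = 1
Tile 4: at (0,2), goal (1,0), distance |0-1|+|2-0| = 3
Tile 2: at (1,0), goal (0,1), distance |1-0|+|0-1| = 2
Tile 6: at (1,1), goal (1,2), distance |1-1|+|1-2| = 1
Tile 1: at (2,0), goal (0,0), distance |2-0|+|0-0| = 2
Tile 8: at (2,1), goal (2,1), distance |2-2|+|1-1| = 0
Tile 7: at (2,2), goal (2,0), distance |2-2|+|2-0| = 2
Sum: 2 + 1 + 3 + 2 + 1 + 2 + 0 + 2 = 13

Answer: 13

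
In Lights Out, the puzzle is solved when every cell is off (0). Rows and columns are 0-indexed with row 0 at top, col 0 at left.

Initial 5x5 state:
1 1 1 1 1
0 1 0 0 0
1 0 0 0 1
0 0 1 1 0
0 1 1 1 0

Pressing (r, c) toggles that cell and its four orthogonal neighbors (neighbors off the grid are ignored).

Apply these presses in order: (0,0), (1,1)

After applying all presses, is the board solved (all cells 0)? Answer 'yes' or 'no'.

After press 1 at (0,0):
0 0 1 1 1
1 1 0 0 0
1 0 0 0 1
0 0 1 1 0
0 1 1 1 0

After press 2 at (1,1):
0 1 1 1 1
0 0 1 0 0
1 1 0 0 1
0 0 1 1 0
0 1 1 1 0

Lights still on: 13

Answer: no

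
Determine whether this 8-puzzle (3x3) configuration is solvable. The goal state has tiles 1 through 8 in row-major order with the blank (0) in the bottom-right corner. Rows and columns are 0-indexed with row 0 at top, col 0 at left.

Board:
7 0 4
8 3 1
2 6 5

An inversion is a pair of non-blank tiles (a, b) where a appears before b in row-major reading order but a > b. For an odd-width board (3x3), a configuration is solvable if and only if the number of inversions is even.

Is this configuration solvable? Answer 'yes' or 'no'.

Answer: no

Derivation:
Inversions (pairs i<j in row-major order where tile[i] > tile[j] > 0): 17
17 is odd, so the puzzle is not solvable.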